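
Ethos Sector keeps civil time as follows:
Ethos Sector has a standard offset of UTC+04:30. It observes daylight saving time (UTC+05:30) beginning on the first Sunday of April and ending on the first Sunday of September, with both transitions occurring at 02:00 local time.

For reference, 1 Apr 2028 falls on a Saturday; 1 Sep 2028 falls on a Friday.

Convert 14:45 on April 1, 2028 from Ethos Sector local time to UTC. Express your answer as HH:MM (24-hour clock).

10:15

1 April 2028 is a Saturday, so the first Sunday is April 2.
1 September 2028 is a Friday, so the first Sunday is September 3.
Daylight saving runs 2 April – 3 September; April 1, 2028 is outside that window, so Ethos Sector is on standard time at UTC+04:30.
14:45 local − 4h30m = 10:15 UTC.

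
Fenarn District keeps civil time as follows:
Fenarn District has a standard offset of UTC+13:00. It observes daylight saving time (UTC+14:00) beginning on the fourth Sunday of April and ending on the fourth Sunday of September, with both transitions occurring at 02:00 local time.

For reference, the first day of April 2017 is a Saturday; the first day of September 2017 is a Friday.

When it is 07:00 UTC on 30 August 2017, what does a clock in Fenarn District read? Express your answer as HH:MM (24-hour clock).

21:00

1 April 2017 is a Saturday, so the first Sunday is April 2 and the fourth is April 23.
1 September 2017 is a Friday, so the first Sunday is September 3 and the fourth is September 24.
At the standard offset (UTC+13:00), 07:00 UTC + 13h = 20:00 Fenarn District standard time.
Daylight saving runs 23 April – 24 September; the standard-time date in Fenarn District, 30 August 2017, is inside that window, so Fenarn District is at UTC+14:00.
07:00 UTC + 14h = 21:00 local.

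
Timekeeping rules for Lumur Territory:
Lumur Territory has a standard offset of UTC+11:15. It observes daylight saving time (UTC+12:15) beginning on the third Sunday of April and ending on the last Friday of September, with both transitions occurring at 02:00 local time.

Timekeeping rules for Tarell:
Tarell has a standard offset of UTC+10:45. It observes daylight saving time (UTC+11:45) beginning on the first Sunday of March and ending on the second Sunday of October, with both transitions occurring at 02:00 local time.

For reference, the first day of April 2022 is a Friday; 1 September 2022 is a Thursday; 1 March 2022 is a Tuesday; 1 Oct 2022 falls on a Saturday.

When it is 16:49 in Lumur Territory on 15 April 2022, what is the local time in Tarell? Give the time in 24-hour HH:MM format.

1 April 2022 is a Friday, so the first Sunday is April 3 and the third is April 17.
1 September 2022 is a Thursday, so Fridays fall on 2, 9, 16, 23, 30; the last is September 30.
15 April 2022 does not fall between 17 April and 30 September, so daylight saving is not in effect and Lumur Territory is at UTC+11:15.
16:49 Lumur Territory − 11h15m = 05:34 UTC.
1 March 2022 is a Tuesday, so the first Sunday is March 6.
1 October 2022 is a Saturday, so the first Sunday is October 2 and the second is October 9.
At the standard offset (UTC+10:45), 05:34 UTC + 10h45m = 16:19 Tarell standard time.
Daylight saving runs 6 March – 9 October; the standard-time date in Tarell, 15 April 2022, is inside that window, so Tarell is at UTC+11:45.
05:34 UTC + 11h45m = 17:19 Tarell.

17:19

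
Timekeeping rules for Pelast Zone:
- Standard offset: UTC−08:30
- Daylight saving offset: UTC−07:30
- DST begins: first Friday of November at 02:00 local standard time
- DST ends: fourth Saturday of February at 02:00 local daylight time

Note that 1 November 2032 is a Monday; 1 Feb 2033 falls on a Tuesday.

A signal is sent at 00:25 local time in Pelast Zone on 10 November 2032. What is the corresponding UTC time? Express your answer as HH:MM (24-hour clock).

1 November 2032 is a Monday, so the first Friday is November 5.
1 February 2033 is a Tuesday, so the first Saturday is February 5 and the fourth is February 26.
10 November 2032 falls between 5 November 2032 and 26 February 2033, so daylight saving is in effect and Pelast Zone is at UTC−07:30.
00:25 local + 7h30m = 07:55 UTC.

07:55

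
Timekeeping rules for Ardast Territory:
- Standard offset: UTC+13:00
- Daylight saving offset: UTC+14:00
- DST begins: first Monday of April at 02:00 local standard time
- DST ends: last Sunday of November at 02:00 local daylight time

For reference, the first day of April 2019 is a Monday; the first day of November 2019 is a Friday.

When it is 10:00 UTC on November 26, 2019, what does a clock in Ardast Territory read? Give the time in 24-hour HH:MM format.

1 April 2019 is a Monday, so the first Monday is April 1.
1 November 2019 is a Friday, so Sundays fall on 3, 10, 17, 24; the last is November 24.
At the standard offset (UTC+13:00), 10:00 UTC + 13h = 23:00 Ardast Territory standard time.
The standard-time date in Ardast Territory, November 26, 2019, does not fall between 1 April and 24 November, so daylight saving is not in effect and Ardast Territory is at UTC+13:00.
10:00 UTC + 13h = 23:00 local.

23:00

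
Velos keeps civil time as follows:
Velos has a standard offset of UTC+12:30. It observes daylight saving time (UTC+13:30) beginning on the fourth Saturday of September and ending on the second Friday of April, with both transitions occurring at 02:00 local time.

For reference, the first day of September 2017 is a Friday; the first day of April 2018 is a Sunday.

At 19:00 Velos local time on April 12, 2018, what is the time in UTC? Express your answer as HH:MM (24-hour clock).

05:30

1 September 2017 is a Friday, so the first Saturday is September 2 and the fourth is September 23.
1 April 2018 is a Sunday, so the first Friday is April 6 and the second is April 13.
April 12, 2018 falls between 23 September 2017 and 13 April 2018, so daylight saving is in effect and Velos is at UTC+13:30.
19:00 local − 13h30m = 05:30 UTC.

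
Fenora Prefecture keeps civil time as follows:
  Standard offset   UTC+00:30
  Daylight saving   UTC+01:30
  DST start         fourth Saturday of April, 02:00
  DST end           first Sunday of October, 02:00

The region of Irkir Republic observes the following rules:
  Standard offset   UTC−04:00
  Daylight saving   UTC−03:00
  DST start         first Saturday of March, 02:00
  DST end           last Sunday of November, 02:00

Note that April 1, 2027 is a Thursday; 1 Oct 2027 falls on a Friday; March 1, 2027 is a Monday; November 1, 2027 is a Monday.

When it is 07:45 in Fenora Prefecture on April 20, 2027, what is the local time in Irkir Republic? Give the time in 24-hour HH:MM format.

04:15

1 April 2027 is a Thursday, so the first Saturday is April 3 and the fourth is April 24.
1 October 2027 is a Friday, so the first Sunday is October 3.
Daylight saving runs 24 April – 3 October; April 20, 2027 is outside that window, so Fenora Prefecture is on standard time at UTC+00:30.
07:45 Fenora Prefecture − 0h30m = 07:15 UTC.
1 March 2027 is a Monday, so the first Saturday is March 6.
1 November 2027 is a Monday, so Sundays fall on 7, 14, 21, 28; the last is November 28.
At the standard offset (UTC−04:00), 07:15 UTC − 4h = 03:15 Irkir Republic standard time.
The standard-time date in Irkir Republic, April 20, 2027, falls between 6 March and 28 November, so daylight saving is in effect and Irkir Republic is at UTC−03:00.
07:15 UTC − 3h = 04:15 Irkir Republic.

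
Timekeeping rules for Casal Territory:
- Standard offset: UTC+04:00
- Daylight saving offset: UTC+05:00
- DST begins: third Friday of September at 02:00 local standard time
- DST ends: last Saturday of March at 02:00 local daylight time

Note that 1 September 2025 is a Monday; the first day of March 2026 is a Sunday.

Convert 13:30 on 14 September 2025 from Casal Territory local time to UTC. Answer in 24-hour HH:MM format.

09:30

1 September 2025 is a Monday, so the first Friday is September 5 and the third is September 19.
1 March 2026 is a Sunday, so Saturdays fall on 7, 14, 21, 28; the last is March 28.
14 September 2025 is outside the daylight-saving period (19 September 2025 – 28 March 2026), so Casal Territory is on standard time, UTC+04:00.
13:30 local − 4h = 09:30 UTC.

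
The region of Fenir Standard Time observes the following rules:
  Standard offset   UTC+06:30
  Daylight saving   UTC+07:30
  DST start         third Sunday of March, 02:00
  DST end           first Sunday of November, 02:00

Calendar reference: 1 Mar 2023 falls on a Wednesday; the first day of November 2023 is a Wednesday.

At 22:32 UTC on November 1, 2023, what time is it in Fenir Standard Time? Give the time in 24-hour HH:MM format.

1 March 2023 is a Wednesday, so the first Sunday is March 5 and the third is March 19.
1 November 2023 is a Wednesday, so the first Sunday is November 5.
At the standard offset (UTC+06:30), 22:32 UTC + 6h30m = 05:02 Fenir Standard Time standard time (rolling into the next day, 2 November 2023).
The standard-time date in Fenir Standard Time, November 2, 2023, lies within the daylight-saving period (19 March – 5 November), so Fenir Standard Time is on daylight time, UTC+07:30.
22:32 UTC + 7h30m = 06:02 local (rolling into the next day, 2 November 2023).

06:02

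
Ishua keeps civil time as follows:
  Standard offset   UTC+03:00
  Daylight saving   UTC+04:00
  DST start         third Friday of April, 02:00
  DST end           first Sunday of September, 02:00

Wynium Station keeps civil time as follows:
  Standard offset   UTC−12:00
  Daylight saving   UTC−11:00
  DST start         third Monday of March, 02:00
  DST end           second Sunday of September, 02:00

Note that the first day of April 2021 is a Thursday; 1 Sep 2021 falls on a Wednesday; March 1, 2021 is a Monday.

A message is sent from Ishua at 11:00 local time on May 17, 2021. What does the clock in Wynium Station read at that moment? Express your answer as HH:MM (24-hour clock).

1 April 2021 is a Thursday, so the first Friday is April 2 and the third is April 16.
1 September 2021 is a Wednesday, so the first Sunday is September 5.
May 17, 2021 falls between 16 April and 5 September, so daylight saving is in effect and Ishua is at UTC+04:00.
11:00 Ishua − 4h = 07:00 UTC.
1 March 2021 is a Monday, so the first Monday is March 1 and the third is March 15.
1 September 2021 is a Wednesday, so the first Sunday is September 5 and the second is September 12.
At the standard offset (UTC−12:00), 07:00 UTC − 12h = 19:00 Wynium Station standard time (rolling into the previous day, 16 May 2021).
The standard-time date in Wynium Station, May 16, 2021, falls between 15 March and 12 September, so daylight saving is in effect and Wynium Station is at UTC−11:00.
07:00 UTC − 11h = 20:00 Wynium Station (rolling into the previous day, 16 May 2021).

20:00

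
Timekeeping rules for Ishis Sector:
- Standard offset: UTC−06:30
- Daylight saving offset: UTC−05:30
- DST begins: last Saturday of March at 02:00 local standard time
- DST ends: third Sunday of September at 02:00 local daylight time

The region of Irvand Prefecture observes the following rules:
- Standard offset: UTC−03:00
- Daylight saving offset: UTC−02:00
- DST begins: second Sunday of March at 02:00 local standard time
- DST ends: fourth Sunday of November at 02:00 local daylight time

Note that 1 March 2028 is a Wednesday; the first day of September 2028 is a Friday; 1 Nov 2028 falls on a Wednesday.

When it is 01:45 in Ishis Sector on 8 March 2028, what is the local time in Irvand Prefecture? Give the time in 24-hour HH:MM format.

1 March 2028 is a Wednesday, so Saturdays fall on 4, 11, 18, 25; the last is March 25.
1 September 2028 is a Friday, so the first Sunday is September 3 and the third is September 17.
8 March 2028 is outside the daylight-saving period (25 March – 17 September), so Ishis Sector is on standard time, UTC−06:30.
01:45 Ishis Sector + 6h30m = 08:15 UTC.
1 March 2028 is a Wednesday, so the first Sunday is March 5 and the second is March 12.
1 November 2028 is a Wednesday, so the first Sunday is November 5 and the fourth is November 26.
At the standard offset (UTC−03:00), 08:15 UTC − 3h = 05:15 Irvand Prefecture standard time.
The standard-time date in Irvand Prefecture, 8 March 2028, is outside the daylight-saving period (12 March – 26 November), so Irvand Prefecture is on standard time, UTC−03:00.
08:15 UTC − 3h = 05:15 Irvand Prefecture.

05:15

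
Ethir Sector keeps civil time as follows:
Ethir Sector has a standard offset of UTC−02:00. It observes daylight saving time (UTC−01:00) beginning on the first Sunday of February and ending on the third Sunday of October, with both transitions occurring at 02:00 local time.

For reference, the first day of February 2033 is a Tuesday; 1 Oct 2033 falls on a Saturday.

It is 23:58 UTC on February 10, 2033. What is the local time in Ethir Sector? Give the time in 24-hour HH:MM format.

1 February 2033 is a Tuesday, so the first Sunday is February 6.
1 October 2033 is a Saturday, so the first Sunday is October 2 and the third is October 16.
At the standard offset (UTC−02:00), 23:58 UTC − 2h = 21:58 Ethir Sector standard time.
The standard-time date in Ethir Sector, February 10, 2033, falls between 6 February and 16 October, so daylight saving is in effect and Ethir Sector is at UTC−01:00.
23:58 UTC − 1h = 22:58 local.

22:58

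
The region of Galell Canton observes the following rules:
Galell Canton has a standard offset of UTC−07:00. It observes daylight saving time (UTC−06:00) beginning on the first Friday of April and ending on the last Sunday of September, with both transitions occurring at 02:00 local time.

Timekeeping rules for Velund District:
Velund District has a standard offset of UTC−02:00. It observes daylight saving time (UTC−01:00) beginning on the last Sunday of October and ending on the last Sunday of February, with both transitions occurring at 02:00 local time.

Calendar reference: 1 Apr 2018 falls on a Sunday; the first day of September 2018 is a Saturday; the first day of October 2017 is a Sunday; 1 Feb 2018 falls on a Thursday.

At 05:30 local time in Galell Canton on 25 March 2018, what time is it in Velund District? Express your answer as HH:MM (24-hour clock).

10:30

1 April 2018 is a Sunday, so the first Friday is April 6.
1 September 2018 is a Saturday, so Sundays fall on 2, 9, 16, 23, 30; the last is September 30.
25 March 2018 is outside the daylight-saving period (6 April – 30 September), so Galell Canton is on standard time, UTC−07:00.
05:30 Galell Canton + 7h = 12:30 UTC.
1 October 2017 is a Sunday, so Sundays fall on 1, 8, 15, 22, 29; the last is October 29.
1 February 2018 is a Thursday, so Sundays fall on 4, 11, 18, 25; the last is February 25.
At the standard offset (UTC−02:00), 12:30 UTC − 2h = 10:30 Velund District standard time.
The standard-time date in Velund District, 25 March 2018, is outside the daylight-saving period (29 October 2017 – 25 February 2018), so Velund District is on standard time, UTC−02:00.
12:30 UTC − 2h = 10:30 Velund District.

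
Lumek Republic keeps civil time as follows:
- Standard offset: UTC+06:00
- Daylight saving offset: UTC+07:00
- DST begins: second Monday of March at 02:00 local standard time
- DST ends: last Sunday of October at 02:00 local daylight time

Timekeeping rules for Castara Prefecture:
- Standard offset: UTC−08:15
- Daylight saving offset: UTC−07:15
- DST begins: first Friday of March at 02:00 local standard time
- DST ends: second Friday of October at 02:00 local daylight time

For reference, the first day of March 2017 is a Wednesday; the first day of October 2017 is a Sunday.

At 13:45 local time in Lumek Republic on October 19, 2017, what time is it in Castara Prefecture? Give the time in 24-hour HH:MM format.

1 March 2017 is a Wednesday, so the first Monday is March 6 and the second is March 13.
1 October 2017 is a Sunday, so Sundays fall on 1, 8, 15, 22, 29; the last is October 29.
October 19, 2017 falls between 13 March and 29 October, so daylight saving is in effect and Lumek Republic is at UTC+07:00.
13:45 Lumek Republic − 7h = 06:45 UTC.
1 March 2017 is a Wednesday, so the first Friday is March 3.
1 October 2017 is a Sunday, so the first Friday is October 6 and the second is October 13.
At the standard offset (UTC−08:15), 06:45 UTC − 8h15m = 22:30 Castara Prefecture standard time (rolling into the previous day, 18 October 2017).
The standard-time date in Castara Prefecture, October 18, 2017, is outside the daylight-saving period (3 March – 13 October), so Castara Prefecture is on standard time, UTC−08:15.
06:45 UTC − 8h15m = 22:30 Castara Prefecture (rolling into the previous day, 18 October 2017).

22:30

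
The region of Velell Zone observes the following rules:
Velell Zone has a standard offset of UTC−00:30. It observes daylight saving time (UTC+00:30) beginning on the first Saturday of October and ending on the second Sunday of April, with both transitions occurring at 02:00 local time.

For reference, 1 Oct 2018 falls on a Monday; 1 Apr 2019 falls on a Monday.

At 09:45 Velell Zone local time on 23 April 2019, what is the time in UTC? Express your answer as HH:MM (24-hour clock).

1 October 2018 is a Monday, so the first Saturday is October 6.
1 April 2019 is a Monday, so the first Sunday is April 7 and the second is April 14.
23 April 2019 does not fall between 6 October 2018 and 14 April 2019, so daylight saving is not in effect and Velell Zone is at UTC−00:30.
09:45 local + 0h30m = 10:15 UTC.

10:15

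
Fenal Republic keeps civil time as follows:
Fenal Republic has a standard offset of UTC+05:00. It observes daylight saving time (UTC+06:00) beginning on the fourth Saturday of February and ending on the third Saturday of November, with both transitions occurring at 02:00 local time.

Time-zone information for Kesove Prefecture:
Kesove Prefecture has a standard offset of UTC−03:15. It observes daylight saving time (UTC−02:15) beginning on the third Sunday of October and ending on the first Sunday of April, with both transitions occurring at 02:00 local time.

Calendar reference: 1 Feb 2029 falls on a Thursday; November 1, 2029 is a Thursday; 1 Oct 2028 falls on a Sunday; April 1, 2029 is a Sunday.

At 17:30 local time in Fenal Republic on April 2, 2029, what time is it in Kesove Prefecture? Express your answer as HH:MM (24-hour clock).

08:15

1 February 2029 is a Thursday, so the first Saturday is February 3 and the fourth is February 24.
1 November 2029 is a Thursday, so the first Saturday is November 3 and the third is November 17.
April 2, 2029 falls between 24 February and 17 November, so daylight saving is in effect and Fenal Republic is at UTC+06:00.
17:30 Fenal Republic − 6h = 11:30 UTC.
1 October 2028 is a Sunday, so the first Sunday is October 1 and the third is October 15.
1 April 2029 is a Sunday, so the first Sunday is April 1.
At the standard offset (UTC−03:15), 11:30 UTC − 3h15m = 08:15 Kesove Prefecture standard time.
The standard-time date in Kesove Prefecture, April 2, 2029, does not fall between 15 October 2028 and 1 April 2029, so daylight saving is not in effect and Kesove Prefecture is at UTC−03:15.
11:30 UTC − 3h15m = 08:15 Kesove Prefecture.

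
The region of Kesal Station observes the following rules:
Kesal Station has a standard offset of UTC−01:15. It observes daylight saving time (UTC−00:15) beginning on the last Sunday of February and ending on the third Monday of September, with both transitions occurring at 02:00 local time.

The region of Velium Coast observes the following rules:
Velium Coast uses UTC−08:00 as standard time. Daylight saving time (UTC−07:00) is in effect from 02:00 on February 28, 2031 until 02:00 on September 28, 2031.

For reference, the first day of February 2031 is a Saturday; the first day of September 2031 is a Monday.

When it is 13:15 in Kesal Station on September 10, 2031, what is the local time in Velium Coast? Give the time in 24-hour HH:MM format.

06:30

1 February 2031 is a Saturday, so Sundays fall on 2, 9, 16, 23; the last is February 23.
1 September 2031 is a Monday, so the first Monday is September 1 and the third is September 15.
Daylight saving runs 23 February – 15 September; September 10, 2031 is inside that window, so Kesal Station is at UTC−00:15.
13:15 Kesal Station + 0h15m = 13:30 UTC.
At the standard offset (UTC−08:00), 13:30 UTC − 8h = 05:30 Velium Coast standard time.
The standard-time date in Velium Coast, September 10, 2031, lies within the daylight-saving period (28 February – 28 September), so Velium Coast is on daylight time, UTC−07:00.
13:30 UTC − 7h = 06:30 Velium Coast.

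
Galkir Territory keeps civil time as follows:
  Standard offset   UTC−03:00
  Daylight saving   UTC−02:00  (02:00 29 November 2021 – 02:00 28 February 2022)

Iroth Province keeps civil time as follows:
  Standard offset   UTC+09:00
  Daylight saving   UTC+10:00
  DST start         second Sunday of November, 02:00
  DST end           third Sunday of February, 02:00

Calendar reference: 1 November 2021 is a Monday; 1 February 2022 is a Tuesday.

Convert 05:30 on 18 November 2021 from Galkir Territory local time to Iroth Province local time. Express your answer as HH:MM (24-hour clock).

18 November 2021 does not fall between 29 November 2021 and 28 February 2022, so daylight saving is not in effect and Galkir Territory is at UTC−03:00.
05:30 Galkir Territory + 3h = 08:30 UTC.
1 November 2021 is a Monday, so the first Sunday is November 7 and the second is November 14.
1 February 2022 is a Tuesday, so the first Sunday is February 6 and the third is February 20.
At the standard offset (UTC+09:00), 08:30 UTC + 9h = 17:30 Iroth Province standard time.
The standard-time date in Iroth Province, 18 November 2021, lies within the daylight-saving period (14 November 2021 – 20 February 2022), so Iroth Province is on daylight time, UTC+10:00.
08:30 UTC + 10h = 18:30 Iroth Province.

18:30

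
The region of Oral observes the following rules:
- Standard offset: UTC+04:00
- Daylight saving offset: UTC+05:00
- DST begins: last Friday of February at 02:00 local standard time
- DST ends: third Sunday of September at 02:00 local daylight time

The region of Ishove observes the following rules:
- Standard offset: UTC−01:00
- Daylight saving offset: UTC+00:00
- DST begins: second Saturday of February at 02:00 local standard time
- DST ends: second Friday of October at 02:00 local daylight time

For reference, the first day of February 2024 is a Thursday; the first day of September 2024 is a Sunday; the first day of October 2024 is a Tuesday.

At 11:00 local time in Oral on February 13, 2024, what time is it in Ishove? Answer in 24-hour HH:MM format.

1 February 2024 is a Thursday, so Fridays fall on 2, 9, 16, 23; the last is February 23.
1 September 2024 is a Sunday, so the first Sunday is September 1 and the third is September 15.
Daylight saving runs 23 February – 15 September; February 13, 2024 is outside that window, so Oral is on standard time at UTC+04:00.
11:00 Oral − 4h = 07:00 UTC.
1 February 2024 is a Thursday, so the first Saturday is February 3 and the second is February 10.
1 October 2024 is a Tuesday, so the first Friday is October 4 and the second is October 11.
At the standard offset (UTC−01:00), 07:00 UTC − 1h = 06:00 Ishove standard time.
The standard-time date in Ishove, February 13, 2024, lies within the daylight-saving period (10 February – 11 October), so Ishove is on daylight time, UTC+00:00.
07:00 UTC + 0h = 07:00 Ishove.

07:00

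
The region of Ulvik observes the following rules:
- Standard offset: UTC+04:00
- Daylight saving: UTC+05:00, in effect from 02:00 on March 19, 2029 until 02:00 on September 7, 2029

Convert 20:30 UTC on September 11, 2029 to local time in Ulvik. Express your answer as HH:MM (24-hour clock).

At the standard offset (UTC+04:00), 20:30 UTC + 4h = 00:30 Ulvik standard time (rolling into the next day, 12 September 2029).
The standard-time date in Ulvik, September 12, 2029, does not fall between 19 March and 7 September, so daylight saving is not in effect and Ulvik is at UTC+04:00.
20:30 UTC + 4h = 00:30 local (rolling into the next day, 12 September 2029).

00:30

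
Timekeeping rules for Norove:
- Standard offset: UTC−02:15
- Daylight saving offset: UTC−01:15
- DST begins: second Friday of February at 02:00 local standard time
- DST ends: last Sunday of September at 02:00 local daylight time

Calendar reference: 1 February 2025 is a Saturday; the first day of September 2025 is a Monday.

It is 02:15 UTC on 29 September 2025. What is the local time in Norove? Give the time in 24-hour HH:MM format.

1 February 2025 is a Saturday, so the first Friday is February 7 and the second is February 14.
1 September 2025 is a Monday, so Sundays fall on 7, 14, 21, 28; the last is September 28.
At the standard offset (UTC−02:15), 02:15 UTC − 2h15m = 00:00 Norove standard time.
Daylight saving runs 14 February – 28 September; the standard-time date in Norove, 29 September 2025, is outside that window, so Norove is on standard time at UTC−02:15.
02:15 UTC − 2h15m = 00:00 local.

00:00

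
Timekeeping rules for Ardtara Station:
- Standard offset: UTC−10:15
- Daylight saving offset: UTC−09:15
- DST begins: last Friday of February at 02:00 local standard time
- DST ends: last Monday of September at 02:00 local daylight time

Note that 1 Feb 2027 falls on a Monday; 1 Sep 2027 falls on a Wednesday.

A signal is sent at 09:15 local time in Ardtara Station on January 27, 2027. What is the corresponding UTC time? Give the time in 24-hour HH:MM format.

1 February 2027 is a Monday, so Fridays fall on 5, 12, 19, 26; the last is February 26.
1 September 2027 is a Wednesday, so Mondays fall on 6, 13, 20, 27; the last is September 27.
January 27, 2027 is outside the daylight-saving period (26 February – 27 September), so Ardtara Station is on standard time, UTC−10:15.
09:15 local + 10h15m = 19:30 UTC.

19:30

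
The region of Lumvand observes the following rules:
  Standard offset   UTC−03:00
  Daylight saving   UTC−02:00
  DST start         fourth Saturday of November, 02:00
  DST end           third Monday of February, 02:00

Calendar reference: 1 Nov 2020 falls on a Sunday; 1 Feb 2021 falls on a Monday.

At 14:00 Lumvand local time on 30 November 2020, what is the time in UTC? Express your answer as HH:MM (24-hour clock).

16:00

1 November 2020 is a Sunday, so the first Saturday is November 7 and the fourth is November 28.
1 February 2021 is a Monday, so the first Monday is February 1 and the third is February 15.
30 November 2020 falls between 28 November 2020 and 15 February 2021, so daylight saving is in effect and Lumvand is at UTC−02:00.
14:00 local + 2h = 16:00 UTC.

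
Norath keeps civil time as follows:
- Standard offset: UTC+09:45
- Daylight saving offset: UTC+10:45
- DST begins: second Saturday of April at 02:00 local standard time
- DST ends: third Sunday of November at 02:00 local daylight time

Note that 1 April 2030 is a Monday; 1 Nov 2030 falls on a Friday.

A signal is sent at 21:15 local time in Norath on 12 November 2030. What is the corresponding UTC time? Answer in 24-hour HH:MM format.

10:30

1 April 2030 is a Monday, so the first Saturday is April 6 and the second is April 13.
1 November 2030 is a Friday, so the first Sunday is November 3 and the third is November 17.
12 November 2030 lies within the daylight-saving period (13 April – 17 November), so Norath is on daylight time, UTC+10:45.
21:15 local − 10h45m = 10:30 UTC.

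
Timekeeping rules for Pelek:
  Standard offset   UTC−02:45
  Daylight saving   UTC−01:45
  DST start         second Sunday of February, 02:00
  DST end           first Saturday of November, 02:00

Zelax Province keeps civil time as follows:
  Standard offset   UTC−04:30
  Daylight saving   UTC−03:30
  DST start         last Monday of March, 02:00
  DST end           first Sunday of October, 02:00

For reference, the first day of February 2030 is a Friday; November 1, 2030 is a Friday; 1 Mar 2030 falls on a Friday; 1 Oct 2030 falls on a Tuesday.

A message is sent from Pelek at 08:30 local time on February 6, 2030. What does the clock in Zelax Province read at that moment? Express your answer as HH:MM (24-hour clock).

1 February 2030 is a Friday, so the first Sunday is February 3 and the second is February 10.
1 November 2030 is a Friday, so the first Saturday is November 2.
February 6, 2030 does not fall between 10 February and 2 November, so daylight saving is not in effect and Pelek is at UTC−02:45.
08:30 Pelek + 2h45m = 11:15 UTC.
1 March 2030 is a Friday, so Mondays fall on 4, 11, 18, 25; the last is March 25.
1 October 2030 is a Tuesday, so the first Sunday is October 6.
At the standard offset (UTC−04:30), 11:15 UTC − 4h30m = 06:45 Zelax Province standard time.
The standard-time date in Zelax Province, February 6, 2030, is outside the daylight-saving period (25 March – 6 October), so Zelax Province is on standard time, UTC−04:30.
11:15 UTC − 4h30m = 06:45 Zelax Province.

06:45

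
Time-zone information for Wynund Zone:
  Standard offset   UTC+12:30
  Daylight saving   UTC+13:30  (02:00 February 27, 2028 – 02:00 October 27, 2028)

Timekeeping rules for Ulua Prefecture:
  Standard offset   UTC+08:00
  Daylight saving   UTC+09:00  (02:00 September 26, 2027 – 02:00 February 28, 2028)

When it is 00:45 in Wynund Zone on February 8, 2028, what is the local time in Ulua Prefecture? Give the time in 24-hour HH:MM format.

Daylight saving runs 27 February – 27 October; February 8, 2028 is outside that window, so Wynund Zone is on standard time at UTC+12:30.
00:45 Wynund Zone − 12h30m = 12:15 UTC (rolling into the previous day, 7 February 2028).
At the standard offset (UTC+08:00), 12:15 UTC + 8h = 20:15 Ulua Prefecture standard time.
Daylight saving runs 26 September 2027 – 28 February 2028; the standard-time date in Ulua Prefecture, February 7, 2028, is inside that window, so Ulua Prefecture is at UTC+09:00.
12:15 UTC + 9h = 21:15 Ulua Prefecture.

21:15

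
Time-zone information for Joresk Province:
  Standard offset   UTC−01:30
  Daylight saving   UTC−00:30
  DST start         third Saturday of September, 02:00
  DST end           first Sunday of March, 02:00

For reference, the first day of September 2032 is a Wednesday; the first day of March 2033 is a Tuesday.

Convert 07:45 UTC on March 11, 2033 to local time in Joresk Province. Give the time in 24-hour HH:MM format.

1 September 2032 is a Wednesday, so the first Saturday is September 4 and the third is September 18.
1 March 2033 is a Tuesday, so the first Sunday is March 6.
At the standard offset (UTC−01:30), 07:45 UTC − 1h30m = 06:15 Joresk Province standard time.
Daylight saving runs 18 September 2032 – 6 March 2033; the standard-time date in Joresk Province, March 11, 2033, is outside that window, so Joresk Province is on standard time at UTC−01:30.
07:45 UTC − 1h30m = 06:15 local.

06:15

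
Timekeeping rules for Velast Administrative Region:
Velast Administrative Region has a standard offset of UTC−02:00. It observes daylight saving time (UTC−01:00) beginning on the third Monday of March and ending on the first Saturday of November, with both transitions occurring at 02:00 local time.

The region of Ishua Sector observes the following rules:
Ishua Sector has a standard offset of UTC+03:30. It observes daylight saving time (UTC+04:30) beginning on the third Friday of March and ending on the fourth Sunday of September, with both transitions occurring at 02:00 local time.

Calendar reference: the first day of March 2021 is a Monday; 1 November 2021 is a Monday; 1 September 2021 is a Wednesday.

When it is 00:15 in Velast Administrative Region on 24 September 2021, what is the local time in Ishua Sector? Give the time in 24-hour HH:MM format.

05:45

1 March 2021 is a Monday, so the first Monday is March 1 and the third is March 15.
1 November 2021 is a Monday, so the first Saturday is November 6.
24 September 2021 falls between 15 March and 6 November, so daylight saving is in effect and Velast Administrative Region is at UTC−01:00.
00:15 Velast Administrative Region + 1h = 01:15 UTC.
1 March 2021 is a Monday, so the first Friday is March 5 and the third is March 19.
1 September 2021 is a Wednesday, so the first Sunday is September 5 and the fourth is September 26.
At the standard offset (UTC+03:30), 01:15 UTC + 3h30m = 04:45 Ishua Sector standard time.
Daylight saving runs 19 March – 26 September; the standard-time date in Ishua Sector, 24 September 2021, is inside that window, so Ishua Sector is at UTC+04:30.
01:15 UTC + 4h30m = 05:45 Ishua Sector.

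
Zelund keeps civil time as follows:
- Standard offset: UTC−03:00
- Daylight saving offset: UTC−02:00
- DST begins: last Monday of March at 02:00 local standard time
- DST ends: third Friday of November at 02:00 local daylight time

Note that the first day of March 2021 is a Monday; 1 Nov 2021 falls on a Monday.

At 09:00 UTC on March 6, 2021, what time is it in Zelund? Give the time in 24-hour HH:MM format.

1 March 2021 is a Monday, so Mondays fall on 1, 8, 15, 22, 29; the last is March 29.
1 November 2021 is a Monday, so the first Friday is November 5 and the third is November 19.
At the standard offset (UTC−03:00), 09:00 UTC − 3h = 06:00 Zelund standard time.
The standard-time date in Zelund, March 6, 2021, does not fall between 29 March and 19 November, so daylight saving is not in effect and Zelund is at UTC−03:00.
09:00 UTC − 3h = 06:00 local.

06:00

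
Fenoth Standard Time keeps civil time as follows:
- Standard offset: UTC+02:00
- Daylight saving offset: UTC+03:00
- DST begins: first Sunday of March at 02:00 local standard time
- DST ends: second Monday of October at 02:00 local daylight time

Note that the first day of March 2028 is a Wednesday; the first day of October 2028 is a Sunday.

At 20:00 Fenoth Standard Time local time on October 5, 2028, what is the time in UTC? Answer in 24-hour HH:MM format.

1 March 2028 is a Wednesday, so the first Sunday is March 5.
1 October 2028 is a Sunday, so the first Monday is October 2 and the second is October 9.
October 5, 2028 falls between 5 March and 9 October, so daylight saving is in effect and Fenoth Standard Time is at UTC+03:00.
20:00 local − 3h = 17:00 UTC.

17:00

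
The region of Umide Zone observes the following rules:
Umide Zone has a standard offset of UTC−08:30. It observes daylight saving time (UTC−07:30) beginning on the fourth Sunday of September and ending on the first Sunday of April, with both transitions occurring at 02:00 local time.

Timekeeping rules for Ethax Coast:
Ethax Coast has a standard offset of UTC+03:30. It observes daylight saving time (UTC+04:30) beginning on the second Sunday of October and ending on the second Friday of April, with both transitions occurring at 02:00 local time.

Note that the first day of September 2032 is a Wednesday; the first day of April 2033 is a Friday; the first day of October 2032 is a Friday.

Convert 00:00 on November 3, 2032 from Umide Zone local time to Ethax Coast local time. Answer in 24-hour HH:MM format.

1 September 2032 is a Wednesday, so the first Sunday is September 5 and the fourth is September 26.
1 April 2033 is a Friday, so the first Sunday is April 3.
November 3, 2032 falls between 26 September 2032 and 3 April 2033, so daylight saving is in effect and Umide Zone is at UTC−07:30.
00:00 Umide Zone + 7h30m = 07:30 UTC.
1 October 2032 is a Friday, so the first Sunday is October 3 and the second is October 10.
1 April 2033 is a Friday, so the first Friday is April 1 and the second is April 8.
At the standard offset (UTC+03:30), 07:30 UTC + 3h30m = 11:00 Ethax Coast standard time.
Daylight saving runs 10 October 2032 – 8 April 2033; the standard-time date in Ethax Coast, November 3, 2032, is inside that window, so Ethax Coast is at UTC+04:30.
07:30 UTC + 4h30m = 12:00 Ethax Coast.

12:00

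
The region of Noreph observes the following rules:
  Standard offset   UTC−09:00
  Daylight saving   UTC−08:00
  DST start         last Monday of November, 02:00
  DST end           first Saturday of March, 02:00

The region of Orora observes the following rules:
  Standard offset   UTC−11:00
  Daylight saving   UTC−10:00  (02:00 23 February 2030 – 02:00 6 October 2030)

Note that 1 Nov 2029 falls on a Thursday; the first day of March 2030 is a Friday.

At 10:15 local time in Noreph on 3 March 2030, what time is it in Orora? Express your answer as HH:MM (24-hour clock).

1 November 2029 is a Thursday, so Mondays fall on 5, 12, 19, 26; the last is November 26.
1 March 2030 is a Friday, so the first Saturday is March 2.
Daylight saving runs 26 November 2029 – 2 March 2030; 3 March 2030 is outside that window, so Noreph is on standard time at UTC−09:00.
10:15 Noreph + 9h = 19:15 UTC.
At the standard offset (UTC−11:00), 19:15 UTC − 11h = 08:15 Orora standard time.
The standard-time date in Orora, 3 March 2030, falls between 23 February and 6 October, so daylight saving is in effect and Orora is at UTC−10:00.
19:15 UTC − 10h = 09:15 Orora.

09:15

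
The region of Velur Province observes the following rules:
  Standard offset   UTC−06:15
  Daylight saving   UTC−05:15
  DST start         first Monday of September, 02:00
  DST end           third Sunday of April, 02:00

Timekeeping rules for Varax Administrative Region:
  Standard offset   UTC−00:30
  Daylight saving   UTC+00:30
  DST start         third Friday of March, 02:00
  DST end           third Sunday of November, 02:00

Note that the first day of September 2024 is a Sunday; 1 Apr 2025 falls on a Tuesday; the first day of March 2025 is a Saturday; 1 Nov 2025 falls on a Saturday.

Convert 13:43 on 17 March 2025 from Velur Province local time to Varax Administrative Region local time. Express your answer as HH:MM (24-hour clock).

1 September 2024 is a Sunday, so the first Monday is September 2.
1 April 2025 is a Tuesday, so the first Sunday is April 6 and the third is April 20.
17 March 2025 lies within the daylight-saving period (2 September 2024 – 20 April 2025), so Velur Province is on daylight time, UTC−05:15.
13:43 Velur Province + 5h15m = 18:58 UTC.
1 March 2025 is a Saturday, so the first Friday is March 7 and the third is March 21.
1 November 2025 is a Saturday, so the first Sunday is November 2 and the third is November 16.
At the standard offset (UTC−00:30), 18:58 UTC − 0h30m = 18:28 Varax Administrative Region standard time.
The standard-time date in Varax Administrative Region, 17 March 2025, does not fall between 21 March and 16 November, so daylight saving is not in effect and Varax Administrative Region is at UTC−00:30.
18:58 UTC − 0h30m = 18:28 Varax Administrative Region.

18:28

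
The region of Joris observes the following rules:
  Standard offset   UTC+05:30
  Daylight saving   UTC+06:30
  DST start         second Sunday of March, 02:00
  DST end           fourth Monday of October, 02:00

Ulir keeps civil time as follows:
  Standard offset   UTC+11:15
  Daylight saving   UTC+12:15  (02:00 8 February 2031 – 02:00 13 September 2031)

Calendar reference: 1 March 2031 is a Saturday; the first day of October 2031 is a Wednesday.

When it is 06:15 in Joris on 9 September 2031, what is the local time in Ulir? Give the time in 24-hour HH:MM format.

12:00

1 March 2031 is a Saturday, so the first Sunday is March 2 and the second is March 9.
1 October 2031 is a Wednesday, so the first Monday is October 6 and the fourth is October 27.
Daylight saving runs 9 March – 27 October; 9 September 2031 is inside that window, so Joris is at UTC+06:30.
06:15 Joris − 6h30m = 23:45 UTC (rolling into the previous day, 8 September 2031).
At the standard offset (UTC+11:15), 23:45 UTC + 11h15m = 11:00 Ulir standard time (rolling into the next day, 9 September 2031).
Daylight saving runs 8 February – 13 September; the standard-time date in Ulir, 9 September 2031, is inside that window, so Ulir is at UTC+12:15.
23:45 UTC + 12h15m = 12:00 Ulir (rolling into the next day, 9 September 2031).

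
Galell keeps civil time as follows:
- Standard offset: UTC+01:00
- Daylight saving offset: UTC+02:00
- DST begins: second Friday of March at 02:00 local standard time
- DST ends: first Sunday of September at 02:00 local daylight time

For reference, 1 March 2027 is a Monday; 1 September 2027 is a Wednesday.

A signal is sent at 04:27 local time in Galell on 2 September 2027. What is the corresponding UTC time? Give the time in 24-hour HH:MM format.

1 March 2027 is a Monday, so the first Friday is March 5 and the second is March 12.
1 September 2027 is a Wednesday, so the first Sunday is September 5.
Daylight saving runs 12 March – 5 September; 2 September 2027 is inside that window, so Galell is at UTC+02:00.
04:27 local − 2h = 02:27 UTC.

02:27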